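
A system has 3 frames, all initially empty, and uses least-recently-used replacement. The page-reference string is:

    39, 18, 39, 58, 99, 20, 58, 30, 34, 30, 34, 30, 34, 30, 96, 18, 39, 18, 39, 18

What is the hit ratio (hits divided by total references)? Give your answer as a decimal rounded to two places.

0.50

39 → fault, frames [39]
18 → fault, frames [39, 18]
39 → hit
58 → fault, frames [18, 39, 58]
99 → fault, evict 18, frames [39, 58, 99]
20 → fault, evict 39, frames [58, 99, 20]
58 → hit
30 → fault, evict 99, frames [20, 58, 30]
34 → fault, evict 20, frames [58, 30, 34]
30 → hit
34 → hit
30 → hit
34 → hit
30 → hit
96 → fault, evict 58, frames [34, 30, 96]
18 → fault, evict 34, frames [30, 96, 18]
39 → fault, evict 30, frames [96, 18, 39]
18 → hit
39 → hit
18 → hit
Hits: 10 of 20 references → 10/20 = 0.5000.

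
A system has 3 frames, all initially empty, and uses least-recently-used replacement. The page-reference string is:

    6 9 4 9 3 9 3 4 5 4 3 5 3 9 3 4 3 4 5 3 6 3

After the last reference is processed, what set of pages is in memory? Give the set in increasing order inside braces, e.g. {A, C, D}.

6 -> miss, frames [6]
9 -> miss, frames [6, 9]
4 -> miss, frames [6, 9, 4]
9 -> hit
3 -> miss, evict 6, frames [4, 9, 3]
9 -> hit
3 -> hit
4 -> hit
5 -> miss, evict 9, frames [3, 4, 5]
4 -> hit
3 -> hit
5 -> hit
3 -> hit
9 -> miss, evict 4, frames [5, 3, 9]
3 -> hit
4 -> miss, evict 5, frames [9, 3, 4]
3 -> hit
4 -> hit
5 -> miss, evict 9, frames [3, 4, 5]
3 -> hit
6 -> miss, evict 4, frames [5, 3, 6]
3 -> hit

{3, 5, 6}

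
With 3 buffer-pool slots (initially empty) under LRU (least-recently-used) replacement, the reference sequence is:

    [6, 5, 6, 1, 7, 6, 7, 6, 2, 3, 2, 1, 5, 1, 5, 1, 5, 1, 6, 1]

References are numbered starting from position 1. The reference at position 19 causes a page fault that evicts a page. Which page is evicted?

2

pos 1: 6 → fault, frames [6]
pos 2: 5 → fault, frames [6, 5]
pos 3: 6 → hit
pos 4: 1 → fault, frames [5, 6, 1]
pos 5: 7 → fault, evict 5, frames [6, 1, 7]
pos 6: 6 → hit
pos 7: 7 → hit
pos 8: 6 → hit
pos 9: 2 → fault, evict 1, frames [7, 6, 2]
pos 10: 3 → fault, evict 7, frames [6, 2, 3]
pos 11: 2 → hit
pos 12: 1 → fault, evict 6, frames [3, 2, 1]
pos 13: 5 → fault, evict 3, frames [2, 1, 5]
pos 14: 1 → hit
pos 15: 5 → hit
pos 16: 1 → hit
pos 17: 5 → hit
pos 18: 1 → hit
pos 19: 6 → fault, evict 2, frames [5, 1, 6]
At position 19, page 2 is evicted.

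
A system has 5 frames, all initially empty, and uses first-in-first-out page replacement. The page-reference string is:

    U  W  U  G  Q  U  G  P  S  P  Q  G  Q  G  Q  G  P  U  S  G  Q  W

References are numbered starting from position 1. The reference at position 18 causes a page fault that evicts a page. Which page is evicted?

W

pos 1: U → fault, frames (U)
pos 2: W → fault, frames (U W)
pos 3: U → hit
pos 4: G → fault, frames (U W G)
pos 5: Q → fault, frames (U W G Q)
pos 6: U → hit
pos 7: G → hit
pos 8: P → fault, frames (U W G Q P)
pos 9: S → fault, evict U, frames (W G Q P S)
pos 10: P → hit
pos 11: Q → hit
pos 12: G → hit
pos 13: Q → hit
pos 14: G → hit
pos 15: Q → hit
pos 16: G → hit
pos 17: P → hit
pos 18: U → fault, evict W, frames (G Q P S U)
At position 18, page W is evicted.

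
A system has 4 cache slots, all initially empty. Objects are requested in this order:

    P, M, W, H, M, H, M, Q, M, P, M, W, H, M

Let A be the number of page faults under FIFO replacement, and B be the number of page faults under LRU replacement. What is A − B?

Under FIFO: F F F F . . . F . F F F F . → 9 faults.
Under LRU: F F F F . . . F . F . F F . → 8 faults.
A − B = 9 − 8 = 1.

1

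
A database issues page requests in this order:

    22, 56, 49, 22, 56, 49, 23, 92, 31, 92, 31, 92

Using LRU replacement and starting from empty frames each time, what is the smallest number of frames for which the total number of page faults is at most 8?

3

f=1: 12 faults
f=2: 9 faults
f=3: 6 faults
f=4: 6 faults
f=5: 6 faults
f=6: 6 faults
Smallest f with faults ≤ 8 is 3.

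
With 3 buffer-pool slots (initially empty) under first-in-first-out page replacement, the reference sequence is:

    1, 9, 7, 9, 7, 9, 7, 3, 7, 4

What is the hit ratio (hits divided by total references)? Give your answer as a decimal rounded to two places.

0.50

1 → miss, frames [1]
9 → miss, frames [1, 9]
7 → miss, frames [1, 9, 7]
9 → hit
7 → hit
9 → hit
7 → hit
3 → miss, evict 1, frames [9, 7, 3]
7 → hit
4 → miss, evict 9, frames [7, 3, 4]
Hits: 5 of 10 references → 5/10 = 0.5000.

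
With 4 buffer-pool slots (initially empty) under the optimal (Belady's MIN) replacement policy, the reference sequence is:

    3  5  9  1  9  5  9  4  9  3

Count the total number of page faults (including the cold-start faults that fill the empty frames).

5

3 -> fault, frames [3]
5 -> fault, frames [3, 5]
9 -> fault, frames [3, 5, 9]
1 -> fault, frames [3, 5, 9, 1]
9 -> hit
5 -> hit
9 -> hit
4 -> fault, evict 1, frames [3, 5, 9, 4]
9 -> hit
3 -> hit
Page faults: 5.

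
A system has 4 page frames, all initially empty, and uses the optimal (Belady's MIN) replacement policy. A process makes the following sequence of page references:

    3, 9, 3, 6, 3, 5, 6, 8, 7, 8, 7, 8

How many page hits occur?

3: miss, frames [3]
9: miss, frames [3, 9]
3: hit
6: miss, frames [3, 9, 6]
3: hit
5: miss, frames [3, 9, 6, 5]
6: hit
8: miss, evict 5, frames [3, 9, 6, 8]
7: miss, evict 6, frames [3, 9, 8, 7]
8: hit
7: hit
8: hit
Hits: 6.

6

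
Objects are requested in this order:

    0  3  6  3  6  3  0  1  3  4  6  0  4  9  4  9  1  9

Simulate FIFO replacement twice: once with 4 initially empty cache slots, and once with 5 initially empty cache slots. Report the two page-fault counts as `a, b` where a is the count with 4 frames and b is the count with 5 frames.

4 frames: F F F . . . . F . F . F . F . . . . → 7 faults.
5 frames: F F F . . . . F . F . . . F . . . . → 6 faults.
6 < 7: adding a frame reduced faults, as is typical.

7, 6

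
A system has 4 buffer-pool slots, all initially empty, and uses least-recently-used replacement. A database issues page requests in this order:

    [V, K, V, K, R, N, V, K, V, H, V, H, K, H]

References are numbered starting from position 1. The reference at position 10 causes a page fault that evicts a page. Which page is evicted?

pos 1: V: miss, frames [V]
pos 2: K: miss, frames [V, K]
pos 3: V: hit
pos 4: K: hit
pos 5: R: miss, frames [V, K, R]
pos 6: N: miss, frames [V, K, R, N]
pos 7: V: hit
pos 8: K: hit
pos 9: V: hit
pos 10: H: miss, evict R, frames [N, K, V, H]
At position 10, page R is evicted.

R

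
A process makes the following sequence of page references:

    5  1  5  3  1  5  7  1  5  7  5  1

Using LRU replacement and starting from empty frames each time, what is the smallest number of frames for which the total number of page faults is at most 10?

2

f=1: 12 faults
f=2: 10 faults
f=3: 4 faults
f=4: 4 faults
Smallest f with faults ≤ 10 is 2.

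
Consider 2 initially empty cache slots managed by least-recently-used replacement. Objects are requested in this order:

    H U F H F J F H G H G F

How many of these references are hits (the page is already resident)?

4

H → miss, frames {H}
U → miss, frames {H,U}
F → miss, evict H, frames {U,F}
H → miss, evict U, frames {F,H}
F → hit
J → miss, evict H, frames {F,J}
F → hit
H → miss, evict J, frames {F,H}
G → miss, evict F, frames {H,G}
H → hit
G → hit
F → miss, evict H, frames {G,F}
Hits: 4.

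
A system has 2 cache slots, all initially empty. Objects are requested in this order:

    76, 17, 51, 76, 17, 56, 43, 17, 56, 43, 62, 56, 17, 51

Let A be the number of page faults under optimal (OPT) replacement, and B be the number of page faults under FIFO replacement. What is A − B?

Under OPT: F F F . F F F . F . F . F F → 10 faults.
Under FIFO: F F F F F F F F F F F F F F → 14 faults.
A − B = 10 − 14 = -4.

-4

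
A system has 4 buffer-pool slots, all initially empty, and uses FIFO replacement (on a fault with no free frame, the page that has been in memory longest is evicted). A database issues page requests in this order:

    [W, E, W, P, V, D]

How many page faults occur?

W: miss, frames (W)
E: miss, frames (W E)
W: hit
P: miss, frames (W E P)
V: miss, frames (W E P V)
D: miss, evict W, frames (E P V D)
Page faults: 5.

5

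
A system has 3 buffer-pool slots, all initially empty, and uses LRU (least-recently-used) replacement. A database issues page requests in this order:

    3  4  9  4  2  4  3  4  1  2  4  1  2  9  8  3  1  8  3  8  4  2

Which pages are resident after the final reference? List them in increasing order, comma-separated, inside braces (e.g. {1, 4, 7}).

{2, 4, 8}

3 → miss, frames {3}
4 → miss, frames {3,4}
9 → miss, frames {3,4,9}
4 → hit
2 → miss, evict 3, frames {9,4,2}
4 → hit
3 → miss, evict 9, frames {2,4,3}
4 → hit
1 → miss, evict 2, frames {3,4,1}
2 → miss, evict 3, frames {4,1,2}
4 → hit
1 → hit
2 → hit
9 → miss, evict 4, frames {1,2,9}
8 → miss, evict 1, frames {2,9,8}
3 → miss, evict 2, frames {9,8,3}
1 → miss, evict 9, frames {8,3,1}
8 → hit
3 → hit
8 → hit
4 → miss, evict 1, frames {3,8,4}
2 → miss, evict 3, frames {8,4,2}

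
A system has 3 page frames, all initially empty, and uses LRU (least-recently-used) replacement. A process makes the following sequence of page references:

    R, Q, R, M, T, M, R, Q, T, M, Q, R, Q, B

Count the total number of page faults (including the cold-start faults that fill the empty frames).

9

R → miss, frames [R]
Q → miss, frames [R, Q]
R → hit
M → miss, frames [Q, R, M]
T → miss, evict Q, frames [R, M, T]
M → hit
R → hit
Q → miss, evict T, frames [M, R, Q]
T → miss, evict M, frames [R, Q, T]
M → miss, evict R, frames [Q, T, M]
Q → hit
R → miss, evict T, frames [M, Q, R]
Q → hit
B → miss, evict M, frames [R, Q, B]
Page faults: 9.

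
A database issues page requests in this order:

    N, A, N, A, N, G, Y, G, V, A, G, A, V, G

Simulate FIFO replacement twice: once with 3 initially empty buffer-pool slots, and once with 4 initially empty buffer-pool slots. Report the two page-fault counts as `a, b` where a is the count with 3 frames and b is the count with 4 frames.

3 frames: F F . . . F F . F F F . . . → 7 faults.
4 frames: F F . . . F F . F . . . . . → 5 faults.
5 < 7: adding a frame reduced faults, as is typical.

7, 5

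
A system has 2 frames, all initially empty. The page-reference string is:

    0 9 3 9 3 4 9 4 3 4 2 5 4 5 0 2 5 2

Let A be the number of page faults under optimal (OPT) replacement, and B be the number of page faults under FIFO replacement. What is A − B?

Under OPT: F F F . . F . . F . F F . . F F . . → 9 faults.
Under FIFO: F F F . . F F . F F F F F . F F F . → 13 faults.
A − B = 9 − 13 = -4.

-4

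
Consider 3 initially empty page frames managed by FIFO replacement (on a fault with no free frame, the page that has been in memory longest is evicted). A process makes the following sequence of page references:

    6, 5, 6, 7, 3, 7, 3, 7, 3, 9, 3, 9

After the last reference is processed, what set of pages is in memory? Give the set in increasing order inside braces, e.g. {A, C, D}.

{3, 7, 9}

6: miss, frames (6)
5: miss, frames (6 5)
6: hit
7: miss, frames (6 5 7)
3: miss, evict 6, frames (5 7 3)
7: hit
3: hit
7: hit
3: hit
9: miss, evict 5, frames (7 3 9)
3: hit
9: hit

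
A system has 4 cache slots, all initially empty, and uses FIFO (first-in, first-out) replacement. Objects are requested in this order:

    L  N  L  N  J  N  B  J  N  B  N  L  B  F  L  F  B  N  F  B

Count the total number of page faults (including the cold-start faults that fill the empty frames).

7

L: fault, frames {L}
N: fault, frames {L,N}
L: hit
N: hit
J: fault, frames {L,N,J}
N: hit
B: fault, frames {L,N,J,B}
J: hit
N: hit
B: hit
N: hit
L: hit
B: hit
F: fault, evict L, frames {N,J,B,F}
L: fault, evict N, frames {J,B,F,L}
F: hit
B: hit
N: fault, evict J, frames {B,F,L,N}
F: hit
B: hit
Page faults: 7.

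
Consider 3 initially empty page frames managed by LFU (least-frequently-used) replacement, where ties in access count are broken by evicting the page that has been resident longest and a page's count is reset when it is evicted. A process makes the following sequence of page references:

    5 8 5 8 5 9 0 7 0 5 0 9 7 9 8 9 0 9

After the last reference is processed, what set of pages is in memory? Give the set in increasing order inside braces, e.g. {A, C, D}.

{0, 5, 9}

5 -> miss, frames {5}
8 -> miss, frames {5,8}
5 -> hit
8 -> hit
5 -> hit
9 -> miss, frames {5,8,9}
0 -> miss, evict 9, frames {5,8,0}
7 -> miss, evict 0, frames {5,8,7}
0 -> miss, evict 7, frames {5,8,0}
5 -> hit
0 -> hit
9 -> miss, evict 8, frames {5,0,9}
7 -> miss, evict 9, frames {5,0,7}
9 -> miss, evict 7, frames {5,0,9}
8 -> miss, evict 9, frames {5,0,8}
9 -> miss, evict 8, frames {5,0,9}
0 -> hit
9 -> hit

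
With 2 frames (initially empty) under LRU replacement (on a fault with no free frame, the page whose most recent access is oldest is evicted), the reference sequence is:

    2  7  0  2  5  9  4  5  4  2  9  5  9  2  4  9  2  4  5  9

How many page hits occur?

2 → miss, frames {2}
7 → miss, frames {2,7}
0 → miss, evict 2, frames {7,0}
2 → miss, evict 7, frames {0,2}
5 → miss, evict 0, frames {2,5}
9 → miss, evict 2, frames {5,9}
4 → miss, evict 5, frames {9,4}
5 → miss, evict 9, frames {4,5}
4 → hit
2 → miss, evict 5, frames {4,2}
9 → miss, evict 4, frames {2,9}
5 → miss, evict 2, frames {9,5}
9 → hit
2 → miss, evict 5, frames {9,2}
4 → miss, evict 9, frames {2,4}
9 → miss, evict 2, frames {4,9}
2 → miss, evict 4, frames {9,2}
4 → miss, evict 9, frames {2,4}
5 → miss, evict 2, frames {4,5}
9 → miss, evict 4, frames {5,9}
Hits: 2.

2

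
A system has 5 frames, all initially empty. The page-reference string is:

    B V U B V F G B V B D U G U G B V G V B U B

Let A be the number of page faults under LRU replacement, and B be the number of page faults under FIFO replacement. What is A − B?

-2

Under LRU: F F F . . F F . . . F F . . . . . . . . . . → 7 faults.
Under FIFO: F F F . . F F . . . F . . . . F F . . . F . → 9 faults.
A − B = 7 − 9 = -2.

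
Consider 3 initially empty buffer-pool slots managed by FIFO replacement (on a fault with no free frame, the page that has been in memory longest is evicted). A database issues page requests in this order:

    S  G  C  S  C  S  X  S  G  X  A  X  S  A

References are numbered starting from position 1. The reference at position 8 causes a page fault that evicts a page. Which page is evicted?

G

pos 1: S -> miss, frames {S}
pos 2: G -> miss, frames {S,G}
pos 3: C -> miss, frames {S,G,C}
pos 4: S -> hit
pos 5: C -> hit
pos 6: S -> hit
pos 7: X -> miss, evict S, frames {G,C,X}
pos 8: S -> miss, evict G, frames {C,X,S}
At position 8, page G is evicted.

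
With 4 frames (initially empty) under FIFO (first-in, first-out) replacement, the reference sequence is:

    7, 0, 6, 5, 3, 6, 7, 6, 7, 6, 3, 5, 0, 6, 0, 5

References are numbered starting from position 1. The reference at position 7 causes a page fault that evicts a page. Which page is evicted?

pos 1: 7 -> fault, frames (7)
pos 2: 0 -> fault, frames (7 0)
pos 3: 6 -> fault, frames (7 0 6)
pos 4: 5 -> fault, frames (7 0 6 5)
pos 5: 3 -> fault, evict 7, frames (0 6 5 3)
pos 6: 6 -> hit
pos 7: 7 -> fault, evict 0, frames (6 5 3 7)
At position 7, page 0 is evicted.

0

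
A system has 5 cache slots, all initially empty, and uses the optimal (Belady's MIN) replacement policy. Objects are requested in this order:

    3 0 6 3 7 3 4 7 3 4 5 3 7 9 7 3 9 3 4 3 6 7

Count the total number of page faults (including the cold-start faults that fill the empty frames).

7

3 → miss, frames {3}
0 → miss, frames {3,0}
6 → miss, frames {3,0,6}
3 → hit
7 → miss, frames {3,0,6,7}
3 → hit
4 → miss, frames {3,0,6,7,4}
7 → hit
3 → hit
4 → hit
5 → miss, evict 0, frames {3,6,7,4,5}
3 → hit
7 → hit
9 → miss, evict 5, frames {3,6,7,4,9}
7 → hit
3 → hit
9 → hit
3 → hit
4 → hit
3 → hit
6 → hit
7 → hit
Page faults: 7.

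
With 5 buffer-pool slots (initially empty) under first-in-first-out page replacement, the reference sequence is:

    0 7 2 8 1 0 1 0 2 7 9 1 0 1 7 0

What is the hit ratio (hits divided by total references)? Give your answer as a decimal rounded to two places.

0 → fault, frames {0}
7 → fault, frames {0,7}
2 → fault, frames {0,7,2}
8 → fault, frames {0,7,2,8}
1 → fault, frames {0,7,2,8,1}
0 → hit
1 → hit
0 → hit
2 → hit
7 → hit
9 → fault, evict 0, frames {7,2,8,1,9}
1 → hit
0 → fault, evict 7, frames {2,8,1,9,0}
1 → hit
7 → fault, evict 2, frames {8,1,9,0,7}
0 → hit
Hits: 8 of 16 references → 8/16 = 0.5000.

0.50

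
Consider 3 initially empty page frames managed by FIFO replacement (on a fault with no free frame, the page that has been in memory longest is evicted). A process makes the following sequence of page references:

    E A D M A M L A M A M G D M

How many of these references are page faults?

9

E → fault, frames (E)
A → fault, frames (E A)
D → fault, frames (E A D)
M → fault, evict E, frames (A D M)
A → hit
M → hit
L → fault, evict A, frames (D M L)
A → fault, evict D, frames (M L A)
M → hit
A → hit
M → hit
G → fault, evict M, frames (L A G)
D → fault, evict L, frames (A G D)
M → fault, evict A, frames (G D M)
Page faults: 9.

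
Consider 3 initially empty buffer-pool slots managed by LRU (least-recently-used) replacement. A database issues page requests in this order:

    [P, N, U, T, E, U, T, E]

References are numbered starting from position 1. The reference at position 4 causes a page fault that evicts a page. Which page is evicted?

P

pos 1: P → fault, frames [P]
pos 2: N → fault, frames [P, N]
pos 3: U → fault, frames [P, N, U]
pos 4: T → fault, evict P, frames [N, U, T]
At position 4, page P is evicted.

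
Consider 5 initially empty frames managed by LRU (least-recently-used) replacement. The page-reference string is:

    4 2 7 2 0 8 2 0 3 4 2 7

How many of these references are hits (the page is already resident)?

4

4 → fault, frames [4]
2 → fault, frames [4, 2]
7 → fault, frames [4, 2, 7]
2 → hit
0 → fault, frames [4, 7, 2, 0]
8 → fault, frames [4, 7, 2, 0, 8]
2 → hit
0 → hit
3 → fault, evict 4, frames [7, 8, 2, 0, 3]
4 → fault, evict 7, frames [8, 2, 0, 3, 4]
2 → hit
7 → fault, evict 8, frames [0, 3, 4, 2, 7]
Hits: 4.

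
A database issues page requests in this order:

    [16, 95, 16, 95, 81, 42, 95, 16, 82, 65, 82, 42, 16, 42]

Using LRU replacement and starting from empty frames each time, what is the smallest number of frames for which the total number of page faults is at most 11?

f=1: 14 faults
f=2: 10 faults
f=3: 9 faults
f=4: 7 faults
f=5: 6 faults
f=6: 6 faults
Smallest f with faults ≤ 11 is 2.

2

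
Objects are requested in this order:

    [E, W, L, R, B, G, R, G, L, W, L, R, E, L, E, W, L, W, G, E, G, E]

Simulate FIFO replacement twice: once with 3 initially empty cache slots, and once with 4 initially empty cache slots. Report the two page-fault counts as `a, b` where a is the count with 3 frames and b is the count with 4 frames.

3 frames: F F F F F F . . F F . F F F . F . . F F . . → 14 faults.
4 frames: F F F F F F . . . F F F F . . . . . F . . . → 11 faults.
11 < 14: adding a frame reduced faults, as is typical.

14, 11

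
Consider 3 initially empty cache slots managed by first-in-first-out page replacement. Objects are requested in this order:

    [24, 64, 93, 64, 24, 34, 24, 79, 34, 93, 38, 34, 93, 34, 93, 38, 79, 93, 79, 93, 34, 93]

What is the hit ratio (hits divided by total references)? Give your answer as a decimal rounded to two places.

24 → fault, frames (24)
64 → fault, frames (24 64)
93 → fault, frames (24 64 93)
64 → hit
24 → hit
34 → fault, evict 24, frames (64 93 34)
24 → fault, evict 64, frames (93 34 24)
79 → fault, evict 93, frames (34 24 79)
34 → hit
93 → fault, evict 34, frames (24 79 93)
38 → fault, evict 24, frames (79 93 38)
34 → fault, evict 79, frames (93 38 34)
93 → hit
34 → hit
93 → hit
38 → hit
79 → fault, evict 93, frames (38 34 79)
93 → fault, evict 38, frames (34 79 93)
79 → hit
93 → hit
34 → hit
93 → hit
Hits: 11 of 22 references → 11/22 = 0.5000.

0.50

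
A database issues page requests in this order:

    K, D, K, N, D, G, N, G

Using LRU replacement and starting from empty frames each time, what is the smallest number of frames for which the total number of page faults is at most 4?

3

f=1: 8 faults
f=2: 6 faults
f=3: 4 faults
f=4: 4 faults
Smallest f with faults ≤ 4 is 3.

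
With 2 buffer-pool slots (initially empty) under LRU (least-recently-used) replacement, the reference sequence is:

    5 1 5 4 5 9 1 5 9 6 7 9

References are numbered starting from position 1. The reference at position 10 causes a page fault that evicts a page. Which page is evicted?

5

pos 1: 5 -> fault, frames (5)
pos 2: 1 -> fault, frames (5 1)
pos 3: 5 -> hit
pos 4: 4 -> fault, evict 1, frames (5 4)
pos 5: 5 -> hit
pos 6: 9 -> fault, evict 4, frames (5 9)
pos 7: 1 -> fault, evict 5, frames (9 1)
pos 8: 5 -> fault, evict 9, frames (1 5)
pos 9: 9 -> fault, evict 1, frames (5 9)
pos 10: 6 -> fault, evict 5, frames (9 6)
At position 10, page 5 is evicted.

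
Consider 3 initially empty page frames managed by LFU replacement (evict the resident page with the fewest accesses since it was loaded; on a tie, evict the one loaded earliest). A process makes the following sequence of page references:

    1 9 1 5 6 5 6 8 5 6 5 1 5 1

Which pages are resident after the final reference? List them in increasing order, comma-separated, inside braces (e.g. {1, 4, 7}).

1 → miss, frames (1)
9 → miss, frames (1 9)
1 → hit
5 → miss, frames (1 9 5)
6 → miss, evict 9, frames (1 5 6)
5 → hit
6 → hit
8 → miss, evict 1, frames (5 6 8)
5 → hit
6 → hit
5 → hit
1 → miss, evict 8, frames (5 6 1)
5 → hit
1 → hit

{1, 5, 6}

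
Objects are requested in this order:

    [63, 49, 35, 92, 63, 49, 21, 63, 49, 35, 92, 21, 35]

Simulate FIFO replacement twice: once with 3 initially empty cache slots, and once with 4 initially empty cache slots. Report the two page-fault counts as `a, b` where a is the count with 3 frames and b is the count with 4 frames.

3 frames: F F F F F F F . . F F . . → 9 faults.
4 frames: F F F F . . F F F F F F . → 10 faults.
10 > 9: adding a frame increased faults — Belady's anomaly.

9, 10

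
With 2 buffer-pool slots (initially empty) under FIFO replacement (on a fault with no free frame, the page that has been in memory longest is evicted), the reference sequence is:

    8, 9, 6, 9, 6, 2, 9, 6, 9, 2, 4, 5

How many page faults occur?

9

8 -> fault, frames [8]
9 -> fault, frames [8, 9]
6 -> fault, evict 8, frames [9, 6]
9 -> hit
6 -> hit
2 -> fault, evict 9, frames [6, 2]
9 -> fault, evict 6, frames [2, 9]
6 -> fault, evict 2, frames [9, 6]
9 -> hit
2 -> fault, evict 9, frames [6, 2]
4 -> fault, evict 6, frames [2, 4]
5 -> fault, evict 2, frames [4, 5]
Page faults: 9.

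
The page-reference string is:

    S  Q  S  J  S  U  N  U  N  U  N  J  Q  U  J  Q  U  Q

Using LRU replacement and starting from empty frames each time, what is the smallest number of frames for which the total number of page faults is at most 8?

f=1: 18 faults
f=2: 11 faults
f=3: 8 faults
f=4: 6 faults
f=5: 5 faults
Smallest f with faults ≤ 8 is 3.

3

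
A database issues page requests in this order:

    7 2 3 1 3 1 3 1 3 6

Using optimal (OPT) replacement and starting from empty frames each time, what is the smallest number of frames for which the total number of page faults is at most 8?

f=1: 10 faults
f=2: 5 faults
f=3: 5 faults
f=4: 5 faults
f=5: 5 faults
Smallest f with faults ≤ 8 is 2.

2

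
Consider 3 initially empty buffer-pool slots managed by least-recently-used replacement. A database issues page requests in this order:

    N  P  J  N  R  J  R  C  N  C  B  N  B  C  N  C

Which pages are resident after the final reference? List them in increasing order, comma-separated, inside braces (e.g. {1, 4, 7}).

N → miss, frames (N)
P → miss, frames (N P)
J → miss, frames (N P J)
N → hit
R → miss, evict P, frames (J N R)
J → hit
R → hit
C → miss, evict N, frames (J R C)
N → miss, evict J, frames (R C N)
C → hit
B → miss, evict R, frames (N C B)
N → hit
B → hit
C → hit
N → hit
C → hit

{B, C, N}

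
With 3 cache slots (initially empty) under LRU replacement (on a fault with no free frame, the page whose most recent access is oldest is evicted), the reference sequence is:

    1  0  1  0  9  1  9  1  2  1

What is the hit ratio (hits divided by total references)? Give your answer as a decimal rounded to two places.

1 -> miss, frames [1]
0 -> miss, frames [1, 0]
1 -> hit
0 -> hit
9 -> miss, frames [1, 0, 9]
1 -> hit
9 -> hit
1 -> hit
2 -> miss, evict 0, frames [9, 1, 2]
1 -> hit
Hits: 6 of 10 references → 6/10 = 0.6000.

0.60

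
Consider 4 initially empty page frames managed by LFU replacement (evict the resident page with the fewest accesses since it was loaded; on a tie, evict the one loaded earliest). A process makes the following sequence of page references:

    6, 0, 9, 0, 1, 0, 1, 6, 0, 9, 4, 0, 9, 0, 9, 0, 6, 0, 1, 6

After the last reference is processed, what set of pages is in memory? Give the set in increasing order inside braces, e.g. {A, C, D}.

6 → miss, frames [6]
0 → miss, frames [6, 0]
9 → miss, frames [6, 0, 9]
0 → hit
1 → miss, frames [6, 0, 9, 1]
0 → hit
1 → hit
6 → hit
0 → hit
9 → hit
4 → miss, evict 6, frames [0, 9, 1, 4]
0 → hit
9 → hit
0 → hit
9 → hit
0 → hit
6 → miss, evict 4, frames [0, 9, 1, 6]
0 → hit
1 → hit
6 → hit

{0, 1, 6, 9}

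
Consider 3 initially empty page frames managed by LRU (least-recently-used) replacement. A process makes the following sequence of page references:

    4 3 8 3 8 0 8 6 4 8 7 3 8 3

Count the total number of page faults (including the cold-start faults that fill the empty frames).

8

4: fault, frames [4]
3: fault, frames [4, 3]
8: fault, frames [4, 3, 8]
3: hit
8: hit
0: fault, evict 4, frames [3, 8, 0]
8: hit
6: fault, evict 3, frames [0, 8, 6]
4: fault, evict 0, frames [8, 6, 4]
8: hit
7: fault, evict 6, frames [4, 8, 7]
3: fault, evict 4, frames [8, 7, 3]
8: hit
3: hit
Page faults: 8.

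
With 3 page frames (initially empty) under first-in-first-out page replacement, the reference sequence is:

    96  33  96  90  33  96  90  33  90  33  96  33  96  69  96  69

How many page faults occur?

5

96 → miss, frames {96}
33 → miss, frames {96,33}
96 → hit
90 → miss, frames {96,33,90}
33 → hit
96 → hit
90 → hit
33 → hit
90 → hit
33 → hit
96 → hit
33 → hit
96 → hit
69 → miss, evict 96, frames {33,90,69}
96 → miss, evict 33, frames {90,69,96}
69 → hit
Page faults: 5.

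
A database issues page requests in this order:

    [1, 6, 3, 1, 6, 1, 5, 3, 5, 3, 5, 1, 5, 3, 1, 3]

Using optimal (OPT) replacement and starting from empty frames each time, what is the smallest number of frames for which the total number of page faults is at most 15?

f=1: 16 faults
f=2: 8 faults
f=3: 4 faults
f=4: 4 faults
Smallest f with faults ≤ 15 is 2.

2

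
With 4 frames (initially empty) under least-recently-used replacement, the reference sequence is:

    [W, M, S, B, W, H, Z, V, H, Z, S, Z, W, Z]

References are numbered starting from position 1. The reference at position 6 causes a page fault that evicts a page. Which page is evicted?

M

pos 1: W → fault, frames {W}
pos 2: M → fault, frames {W,M}
pos 3: S → fault, frames {W,M,S}
pos 4: B → fault, frames {W,M,S,B}
pos 5: W → hit
pos 6: H → fault, evict M, frames {S,B,W,H}
At position 6, page M is evicted.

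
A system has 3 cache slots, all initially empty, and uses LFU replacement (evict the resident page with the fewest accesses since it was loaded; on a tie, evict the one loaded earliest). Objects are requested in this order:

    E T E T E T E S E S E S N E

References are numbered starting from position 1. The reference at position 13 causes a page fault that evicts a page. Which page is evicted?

T

pos 1: E: fault, frames [E]
pos 2: T: fault, frames [E, T]
pos 3: E: hit
pos 4: T: hit
pos 5: E: hit
pos 6: T: hit
pos 7: E: hit
pos 8: S: fault, frames [E, T, S]
pos 9: E: hit
pos 10: S: hit
pos 11: E: hit
pos 12: S: hit
pos 13: N: fault, evict T, frames [E, S, N]
At position 13, page T is evicted.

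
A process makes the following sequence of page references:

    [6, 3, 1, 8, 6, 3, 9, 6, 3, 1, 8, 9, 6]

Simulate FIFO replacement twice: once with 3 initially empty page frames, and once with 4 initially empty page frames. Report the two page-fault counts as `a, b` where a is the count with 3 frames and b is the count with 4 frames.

3 frames: F F F F F F F . . F F . F → 10 faults.
4 frames: F F F F . . F F F F F F F → 11 faults.
11 > 10: adding a frame increased faults — Belady's anomaly.

10, 11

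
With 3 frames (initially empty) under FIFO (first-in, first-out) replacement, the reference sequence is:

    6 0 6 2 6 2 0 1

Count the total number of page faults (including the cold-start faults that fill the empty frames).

4

6: miss, frames (6)
0: miss, frames (6 0)
6: hit
2: miss, frames (6 0 2)
6: hit
2: hit
0: hit
1: miss, evict 6, frames (0 2 1)
Page faults: 4.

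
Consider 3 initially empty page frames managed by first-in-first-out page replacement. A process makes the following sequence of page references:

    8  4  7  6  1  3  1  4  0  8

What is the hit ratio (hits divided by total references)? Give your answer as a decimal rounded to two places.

0.10

8: miss, frames {8}
4: miss, frames {8,4}
7: miss, frames {8,4,7}
6: miss, evict 8, frames {4,7,6}
1: miss, evict 4, frames {7,6,1}
3: miss, evict 7, frames {6,1,3}
1: hit
4: miss, evict 6, frames {1,3,4}
0: miss, evict 1, frames {3,4,0}
8: miss, evict 3, frames {4,0,8}
Hits: 1 of 10 references → 1/10 = 0.1000.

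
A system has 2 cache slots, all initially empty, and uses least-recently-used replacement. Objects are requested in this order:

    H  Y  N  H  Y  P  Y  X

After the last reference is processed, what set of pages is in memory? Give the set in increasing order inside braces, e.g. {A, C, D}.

H: fault, frames (H)
Y: fault, frames (H Y)
N: fault, evict H, frames (Y N)
H: fault, evict Y, frames (N H)
Y: fault, evict N, frames (H Y)
P: fault, evict H, frames (Y P)
Y: hit
X: fault, evict P, frames (Y X)

{X, Y}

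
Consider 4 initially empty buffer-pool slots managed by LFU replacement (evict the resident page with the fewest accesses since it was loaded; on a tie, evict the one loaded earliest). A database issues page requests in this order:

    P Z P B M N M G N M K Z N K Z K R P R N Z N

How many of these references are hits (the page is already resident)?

9

P -> fault, frames {P}
Z -> fault, frames {P,Z}
P -> hit
B -> fault, frames {P,Z,B}
M -> fault, frames {P,Z,B,M}
N -> fault, evict Z, frames {P,B,M,N}
M -> hit
G -> fault, evict B, frames {P,M,N,G}
N -> hit
M -> hit
K -> fault, evict G, frames {P,M,N,K}
Z -> fault, evict K, frames {P,M,N,Z}
N -> hit
K -> fault, evict Z, frames {P,M,N,K}
Z -> fault, evict K, frames {P,M,N,Z}
K -> fault, evict Z, frames {P,M,N,K}
R -> fault, evict K, frames {P,M,N,R}
P -> hit
R -> hit
N -> hit
Z -> fault, evict R, frames {P,M,N,Z}
N -> hit
Hits: 9.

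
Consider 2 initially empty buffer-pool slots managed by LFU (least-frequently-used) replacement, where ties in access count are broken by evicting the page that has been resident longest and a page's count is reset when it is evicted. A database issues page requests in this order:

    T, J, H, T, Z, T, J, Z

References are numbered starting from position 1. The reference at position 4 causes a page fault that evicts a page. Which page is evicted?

pos 1: T: miss, frames {T}
pos 2: J: miss, frames {T,J}
pos 3: H: miss, evict T, frames {J,H}
pos 4: T: miss, evict J, frames {H,T}
At position 4, page J is evicted.

J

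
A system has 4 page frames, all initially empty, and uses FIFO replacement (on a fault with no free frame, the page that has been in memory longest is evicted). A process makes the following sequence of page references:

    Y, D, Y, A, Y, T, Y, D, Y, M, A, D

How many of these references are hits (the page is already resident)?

Y: fault, frames {Y}
D: fault, frames {Y,D}
Y: hit
A: fault, frames {Y,D,A}
Y: hit
T: fault, frames {Y,D,A,T}
Y: hit
D: hit
Y: hit
M: fault, evict Y, frames {D,A,T,M}
A: hit
D: hit
Hits: 7.

7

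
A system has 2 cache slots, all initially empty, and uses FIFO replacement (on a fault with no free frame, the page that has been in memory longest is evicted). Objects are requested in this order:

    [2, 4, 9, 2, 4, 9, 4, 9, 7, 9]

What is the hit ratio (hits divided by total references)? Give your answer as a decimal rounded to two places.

0.30

2: miss, frames [2]
4: miss, frames [2, 4]
9: miss, evict 2, frames [4, 9]
2: miss, evict 4, frames [9, 2]
4: miss, evict 9, frames [2, 4]
9: miss, evict 2, frames [4, 9]
4: hit
9: hit
7: miss, evict 4, frames [9, 7]
9: hit
Hits: 3 of 10 references → 3/10 = 0.3000.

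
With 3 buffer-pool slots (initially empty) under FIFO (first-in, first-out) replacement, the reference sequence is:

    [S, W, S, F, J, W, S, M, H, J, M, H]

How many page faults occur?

8

S → fault, frames {S}
W → fault, frames {S,W}
S → hit
F → fault, frames {S,W,F}
J → fault, evict S, frames {W,F,J}
W → hit
S → fault, evict W, frames {F,J,S}
M → fault, evict F, frames {J,S,M}
H → fault, evict J, frames {S,M,H}
J → fault, evict S, frames {M,H,J}
M → hit
H → hit
Page faults: 8.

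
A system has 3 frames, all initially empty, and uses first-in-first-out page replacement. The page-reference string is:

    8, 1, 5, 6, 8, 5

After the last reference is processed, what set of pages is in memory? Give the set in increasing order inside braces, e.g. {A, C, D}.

{5, 6, 8}

8: miss, frames (8)
1: miss, frames (8 1)
5: miss, frames (8 1 5)
6: miss, evict 8, frames (1 5 6)
8: miss, evict 1, frames (5 6 8)
5: hit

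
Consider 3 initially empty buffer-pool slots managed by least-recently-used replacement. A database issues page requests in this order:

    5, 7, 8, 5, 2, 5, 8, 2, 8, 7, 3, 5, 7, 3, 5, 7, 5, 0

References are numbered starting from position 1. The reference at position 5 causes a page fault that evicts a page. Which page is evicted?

7

pos 1: 5 → fault, frames (5)
pos 2: 7 → fault, frames (5 7)
pos 3: 8 → fault, frames (5 7 8)
pos 4: 5 → hit
pos 5: 2 → fault, evict 7, frames (8 5 2)
At position 5, page 7 is evicted.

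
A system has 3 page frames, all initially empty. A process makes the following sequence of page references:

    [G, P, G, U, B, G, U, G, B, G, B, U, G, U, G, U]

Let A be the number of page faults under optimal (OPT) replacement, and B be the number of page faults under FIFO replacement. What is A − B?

Under OPT: F F . F F . . . . . . . . . . . → 4 faults.
Under FIFO: F F . F F F . . . . . . . . . . → 5 faults.
A − B = 4 − 5 = -1.

-1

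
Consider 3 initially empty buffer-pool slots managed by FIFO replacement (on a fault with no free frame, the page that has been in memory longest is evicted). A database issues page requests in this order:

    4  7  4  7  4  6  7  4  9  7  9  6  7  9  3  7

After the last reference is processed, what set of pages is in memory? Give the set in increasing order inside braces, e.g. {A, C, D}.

4 → miss, frames [4]
7 → miss, frames [4, 7]
4 → hit
7 → hit
4 → hit
6 → miss, frames [4, 7, 6]
7 → hit
4 → hit
9 → miss, evict 4, frames [7, 6, 9]
7 → hit
9 → hit
6 → hit
7 → hit
9 → hit
3 → miss, evict 7, frames [6, 9, 3]
7 → miss, evict 6, frames [9, 3, 7]

{3, 7, 9}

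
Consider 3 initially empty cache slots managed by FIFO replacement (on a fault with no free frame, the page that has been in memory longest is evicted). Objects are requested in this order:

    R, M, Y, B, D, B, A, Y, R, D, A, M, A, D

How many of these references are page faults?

R → fault, frames [R]
M → fault, frames [R, M]
Y → fault, frames [R, M, Y]
B → fault, evict R, frames [M, Y, B]
D → fault, evict M, frames [Y, B, D]
B → hit
A → fault, evict Y, frames [B, D, A]
Y → fault, evict B, frames [D, A, Y]
R → fault, evict D, frames [A, Y, R]
D → fault, evict A, frames [Y, R, D]
A → fault, evict Y, frames [R, D, A]
M → fault, evict R, frames [D, A, M]
A → hit
D → hit
Page faults: 11.

11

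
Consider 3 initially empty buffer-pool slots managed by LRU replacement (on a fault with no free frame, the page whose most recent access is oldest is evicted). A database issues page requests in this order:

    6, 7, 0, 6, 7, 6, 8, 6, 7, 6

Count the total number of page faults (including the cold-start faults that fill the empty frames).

4

6 → miss, frames {6}
7 → miss, frames {6,7}
0 → miss, frames {6,7,0}
6 → hit
7 → hit
6 → hit
8 → miss, evict 0, frames {7,6,8}
6 → hit
7 → hit
6 → hit
Page faults: 4.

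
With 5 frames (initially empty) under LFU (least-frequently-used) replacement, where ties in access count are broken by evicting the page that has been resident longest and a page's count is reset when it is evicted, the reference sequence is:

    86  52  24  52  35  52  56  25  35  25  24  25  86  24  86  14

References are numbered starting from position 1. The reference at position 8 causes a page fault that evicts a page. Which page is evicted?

pos 1: 86: miss, frames [86]
pos 2: 52: miss, frames [86, 52]
pos 3: 24: miss, frames [86, 52, 24]
pos 4: 52: hit
pos 5: 35: miss, frames [86, 52, 24, 35]
pos 6: 52: hit
pos 7: 56: miss, frames [86, 52, 24, 35, 56]
pos 8: 25: miss, evict 86, frames [52, 24, 35, 56, 25]
At position 8, page 86 is evicted.

86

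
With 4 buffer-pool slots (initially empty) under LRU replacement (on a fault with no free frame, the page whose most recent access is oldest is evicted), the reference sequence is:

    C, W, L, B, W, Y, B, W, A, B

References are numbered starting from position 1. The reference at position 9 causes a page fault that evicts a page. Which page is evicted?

L

pos 1: C -> miss, frames {C}
pos 2: W -> miss, frames {C,W}
pos 3: L -> miss, frames {C,W,L}
pos 4: B -> miss, frames {C,W,L,B}
pos 5: W -> hit
pos 6: Y -> miss, evict C, frames {L,B,W,Y}
pos 7: B -> hit
pos 8: W -> hit
pos 9: A -> miss, evict L, frames {Y,B,W,A}
At position 9, page L is evicted.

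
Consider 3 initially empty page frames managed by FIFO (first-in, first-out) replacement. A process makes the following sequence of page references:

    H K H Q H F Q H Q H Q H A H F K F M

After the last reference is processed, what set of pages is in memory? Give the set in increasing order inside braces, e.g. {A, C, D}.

H -> miss, frames {H}
K -> miss, frames {H,K}
H -> hit
Q -> miss, frames {H,K,Q}
H -> hit
F -> miss, evict H, frames {K,Q,F}
Q -> hit
H -> miss, evict K, frames {Q,F,H}
Q -> hit
H -> hit
Q -> hit
H -> hit
A -> miss, evict Q, frames {F,H,A}
H -> hit
F -> hit
K -> miss, evict F, frames {H,A,K}
F -> miss, evict H, frames {A,K,F}
M -> miss, evict A, frames {K,F,M}

{F, K, M}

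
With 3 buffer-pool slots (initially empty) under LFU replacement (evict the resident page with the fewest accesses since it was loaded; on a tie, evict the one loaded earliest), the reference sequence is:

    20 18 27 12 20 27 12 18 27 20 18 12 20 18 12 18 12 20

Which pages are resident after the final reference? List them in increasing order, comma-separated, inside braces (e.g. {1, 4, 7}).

20 -> miss, frames [20]
18 -> miss, frames [20, 18]
27 -> miss, frames [20, 18, 27]
12 -> miss, evict 20, frames [18, 27, 12]
20 -> miss, evict 18, frames [27, 12, 20]
27 -> hit
12 -> hit
18 -> miss, evict 20, frames [27, 12, 18]
27 -> hit
20 -> miss, evict 18, frames [27, 12, 20]
18 -> miss, evict 20, frames [27, 12, 18]
12 -> hit
20 -> miss, evict 18, frames [27, 12, 20]
18 -> miss, evict 20, frames [27, 12, 18]
12 -> hit
18 -> hit
12 -> hit
20 -> miss, evict 18, frames [27, 12, 20]

{12, 20, 27}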